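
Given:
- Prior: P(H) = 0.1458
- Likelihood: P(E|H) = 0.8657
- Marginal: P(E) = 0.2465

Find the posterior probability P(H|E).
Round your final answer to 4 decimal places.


Using Bayes' theorem:

P(H|E) = P(E|H) × P(H) / P(E)
       = 0.8657 × 0.1458 / 0.2465
       = 0.12621906 / 0.2465
       = 0.5120

The evidence strengthens our belief in H.
Prior: 0.1458 → Posterior: 0.5120


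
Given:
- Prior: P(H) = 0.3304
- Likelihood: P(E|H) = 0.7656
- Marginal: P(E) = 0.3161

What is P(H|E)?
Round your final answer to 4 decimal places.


Using Bayes' theorem:

P(H|E) = P(E|H) × P(H) / P(E)
       = 0.7656 × 0.3304 / 0.3161
       = 0.25295424 / 0.3161
       = 0.8002

The evidence strengthens our belief in H.
Prior: 0.3304 → Posterior: 0.8002


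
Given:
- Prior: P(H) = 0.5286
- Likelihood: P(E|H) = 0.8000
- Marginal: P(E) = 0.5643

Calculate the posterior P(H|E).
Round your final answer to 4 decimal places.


Using Bayes' theorem:

P(H|E) = P(E|H) × P(H) / P(E)
       = 0.8000 × 0.5286 / 0.5643
       = 0.42288000 / 0.5643
       = 0.7494

The evidence strengthens our belief in H.
Prior: 0.5286 → Posterior: 0.7494


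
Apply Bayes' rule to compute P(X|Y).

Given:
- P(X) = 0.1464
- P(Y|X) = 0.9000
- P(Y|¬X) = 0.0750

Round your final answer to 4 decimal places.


Bayes' theorem: P(X|Y) = P(Y|X) × P(X) / P(Y)

Step 1: Calculate P(Y) using law of total probability
P(Y) = P(Y|X)P(X) + P(Y|¬X)P(¬X)
     = 0.9000 × 0.1464 + 0.0750 × 0.8536
     = 0.13176000 + 0.06402000
     = 0.19578000

Step 2: Apply Bayes' theorem
P(X|Y) = P(Y|X) × P(X) / P(Y)
       = 0.13176000 / 0.19578000
       = 0.6730


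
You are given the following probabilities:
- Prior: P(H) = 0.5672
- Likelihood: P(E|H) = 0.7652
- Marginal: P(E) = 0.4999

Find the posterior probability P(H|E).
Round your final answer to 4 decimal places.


Using Bayes' theorem:

P(H|E) = P(E|H) × P(H) / P(E)
       = 0.7652 × 0.5672 / 0.4999
       = 0.43402144 / 0.4999
       = 0.8682

The evidence strengthens our belief in H.
Prior: 0.5672 → Posterior: 0.8682


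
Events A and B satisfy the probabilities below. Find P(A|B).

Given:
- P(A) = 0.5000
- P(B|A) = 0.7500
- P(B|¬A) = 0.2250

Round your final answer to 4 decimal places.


Bayes' theorem: P(A|B) = P(B|A) × P(A) / P(B)

Step 1: Calculate P(B) using law of total probability
P(B) = P(B|A)P(A) + P(B|¬A)P(¬A)
     = 0.7500 × 0.5000 + 0.2250 × 0.5000
     = 0.37500000 + 0.11250000
     = 0.48750000

Step 2: Apply Bayes' theorem
P(A|B) = P(B|A) × P(A) / P(B)
       = 0.37500000 / 0.48750000
       = 0.7692


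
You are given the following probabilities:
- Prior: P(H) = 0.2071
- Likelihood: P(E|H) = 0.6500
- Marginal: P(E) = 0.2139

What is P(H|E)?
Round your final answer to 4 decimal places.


Using Bayes' theorem:

P(H|E) = P(E|H) × P(H) / P(E)
       = 0.6500 × 0.2071 / 0.2139
       = 0.13461500 / 0.2139
       = 0.6293

The evidence strengthens our belief in H.
Prior: 0.2071 → Posterior: 0.6293


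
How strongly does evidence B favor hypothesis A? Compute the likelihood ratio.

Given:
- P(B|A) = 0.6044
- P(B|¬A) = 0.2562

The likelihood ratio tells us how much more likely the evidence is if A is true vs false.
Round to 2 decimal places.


Likelihood Ratio (LR) = P(B|A) / P(B|¬A)

LR = 0.6044 / 0.2562
   = 2.36

The evidence is 2.36 times more likely if A is true than if A is false.
Since LR > 1, the evidence supports A over ¬A.


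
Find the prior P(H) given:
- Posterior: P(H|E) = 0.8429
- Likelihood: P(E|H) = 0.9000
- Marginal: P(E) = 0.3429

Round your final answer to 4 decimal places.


From Bayes' theorem: P(H|E) = P(E|H) × P(H) / P(E)

Rearranging for P(H):
P(H) = P(H|E) × P(E) / P(E|H)
     = 0.8429 × 0.3429 / 0.9000
     = 0.28903041 / 0.9000
     = 0.3211


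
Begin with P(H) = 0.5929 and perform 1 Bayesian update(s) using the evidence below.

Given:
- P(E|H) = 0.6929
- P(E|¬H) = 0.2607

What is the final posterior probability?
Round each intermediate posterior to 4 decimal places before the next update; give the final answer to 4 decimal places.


Sequential Bayesian updating:

Initial prior: P(H) = 0.5929

Update 1:
  P(E) = 0.6929 × 0.5929 + 0.2607 × 0.4071 = 0.41082041 + 0.10613097 = 0.51695138
  P(H|E) = 0.41082041 / 0.51695138 = 0.7947

Final posterior: 0.7947


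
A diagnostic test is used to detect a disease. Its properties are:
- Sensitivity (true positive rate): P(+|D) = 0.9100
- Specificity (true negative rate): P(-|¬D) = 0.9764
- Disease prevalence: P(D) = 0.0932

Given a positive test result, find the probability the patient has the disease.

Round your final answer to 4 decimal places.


Let D = has disease, + = positive test

Given:
- P(D) = 0.0932 (prevalence)
- P(+|D) = 0.9100 (sensitivity)
- P(-|¬D) = 0.9764 (specificity)
- P(+|¬D) = 0.0236 (false positive rate = 1 - specificity)

Step 1: Find P(+)
P(+) = P(+|D)P(D) + P(+|¬D)P(¬D)
     = 0.9100 × 0.0932 + 0.0236 × 0.9068
     = 0.08481200 + 0.02140048
     = 0.10621248

Step 2: Apply Bayes' theorem for P(D|+)
P(D|+) = P(+|D)P(D) / P(+)
       = 0.08481200 / 0.10621248
       = 0.7985


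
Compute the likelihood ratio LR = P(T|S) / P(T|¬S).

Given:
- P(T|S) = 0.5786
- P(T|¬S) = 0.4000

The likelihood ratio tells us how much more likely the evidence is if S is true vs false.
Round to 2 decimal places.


Likelihood Ratio (LR) = P(T|S) / P(T|¬S)

LR = 0.5786 / 0.4000
   = 1.45

The evidence is 1.45 times more likely if S is true than if S is false.
Because LR exceeds 1, T is evidence for S.


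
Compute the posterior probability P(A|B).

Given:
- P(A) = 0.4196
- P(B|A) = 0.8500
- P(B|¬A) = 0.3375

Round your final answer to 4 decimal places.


Bayes' theorem: P(A|B) = P(B|A) × P(A) / P(B)

Step 1: Calculate P(B) using law of total probability
P(B) = P(B|A)P(A) + P(B|¬A)P(¬A)
     = 0.8500 × 0.4196 + 0.3375 × 0.5804
     = 0.35666000 + 0.19588500
     = 0.55254500

Step 2: Apply Bayes' theorem
P(A|B) = P(B|A) × P(A) / P(B)
       = 0.35666000 / 0.55254500
       = 0.6455


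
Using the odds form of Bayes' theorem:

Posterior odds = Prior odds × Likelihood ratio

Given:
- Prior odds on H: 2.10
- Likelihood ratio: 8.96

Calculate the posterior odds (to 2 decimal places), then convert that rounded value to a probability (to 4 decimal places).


Step 1: Calculate posterior odds
Posterior odds = Prior odds × LR
               = 2.10 × 8.96
               = 18.82

Step 2: Convert to probability
P(H|E) = Posterior odds / (1 + Posterior odds)
       = 18.82 / (1 + 18.82)
       = 18.82 / 19.82
       = 0.9495

The evidence increased P(H) from 0.6774 to 0.9495.


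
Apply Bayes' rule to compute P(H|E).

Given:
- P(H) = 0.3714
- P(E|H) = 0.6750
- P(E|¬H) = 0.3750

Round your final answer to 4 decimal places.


Bayes' theorem: P(H|E) = P(E|H) × P(H) / P(E)

Step 1: Calculate P(E) using law of total probability
P(E) = P(E|H)P(H) + P(E|¬H)P(¬H)
     = 0.6750 × 0.3714 + 0.3750 × 0.6286
     = 0.25069500 + 0.23572500
     = 0.48642000

Step 2: Apply Bayes' theorem
P(H|E) = P(E|H) × P(H) / P(E)
       = 0.25069500 / 0.48642000
       = 0.5154


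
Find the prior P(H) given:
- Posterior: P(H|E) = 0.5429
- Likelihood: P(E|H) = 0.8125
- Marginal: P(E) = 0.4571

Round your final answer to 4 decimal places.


From Bayes' theorem: P(H|E) = P(E|H) × P(H) / P(E)

Rearranging for P(H):
P(H) = P(H|E) × P(E) / P(E|H)
     = 0.5429 × 0.4571 / 0.8125
     = 0.24815959 / 0.8125
     = 0.3054


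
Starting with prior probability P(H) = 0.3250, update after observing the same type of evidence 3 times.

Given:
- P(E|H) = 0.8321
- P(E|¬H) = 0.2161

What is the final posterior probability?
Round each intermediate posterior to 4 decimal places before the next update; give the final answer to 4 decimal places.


Sequential Bayesian updating:

Initial prior: P(H) = 0.3250

Update 1:
  P(E) = 0.8321 × 0.3250 + 0.2161 × 0.6750 = 0.27043250 + 0.14586750 = 0.41630000
  P(H|E) = 0.27043250 / 0.41630000 = 0.6496

Update 2:
  P(E) = 0.8321 × 0.6496 + 0.2161 × 0.3504 = 0.54053216 + 0.07572144 = 0.61625360
  P(H|E) = 0.54053216 / 0.61625360 = 0.8771

Update 3:
  P(E) = 0.8321 × 0.8771 + 0.2161 × 0.1229 = 0.72983491 + 0.02655869 = 0.75639360
  P(H|E) = 0.72983491 / 0.75639360 = 0.9649

Final posterior: 0.9649


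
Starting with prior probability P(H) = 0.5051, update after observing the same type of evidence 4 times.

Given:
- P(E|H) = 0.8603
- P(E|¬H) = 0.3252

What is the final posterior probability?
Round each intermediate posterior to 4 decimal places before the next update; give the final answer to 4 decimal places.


Sequential Bayesian updating:

Initial prior: P(H) = 0.5051

Update 1:
  P(E) = 0.8603 × 0.5051 + 0.3252 × 0.4949 = 0.43453753 + 0.16094148 = 0.59547901
  P(H|E) = 0.43453753 / 0.59547901 = 0.7297

Update 2:
  P(E) = 0.8603 × 0.7297 + 0.3252 × 0.2703 = 0.62776091 + 0.08790156 = 0.71566247
  P(H|E) = 0.62776091 / 0.71566247 = 0.8772

Update 3:
  P(E) = 0.8603 × 0.8772 + 0.3252 × 0.1228 = 0.75465516 + 0.03993456 = 0.79458972
  P(H|E) = 0.75465516 / 0.79458972 = 0.9497

Update 4:
  P(E) = 0.8603 × 0.9497 + 0.3252 × 0.0503 = 0.81702691 + 0.01635756 = 0.83338447
  P(H|E) = 0.81702691 / 0.83338447 = 0.9804

Final posterior: 0.9804


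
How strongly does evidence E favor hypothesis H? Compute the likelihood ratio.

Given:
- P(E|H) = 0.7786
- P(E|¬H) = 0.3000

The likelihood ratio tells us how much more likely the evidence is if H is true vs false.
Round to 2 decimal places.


Likelihood Ratio (LR) = P(E|H) / P(E|¬H)

LR = 0.7786 / 0.3000
   = 2.60

The evidence is 2.60 times more likely if H is true than if H is false.
LR > 1, so observing E raises the odds in favor of H.


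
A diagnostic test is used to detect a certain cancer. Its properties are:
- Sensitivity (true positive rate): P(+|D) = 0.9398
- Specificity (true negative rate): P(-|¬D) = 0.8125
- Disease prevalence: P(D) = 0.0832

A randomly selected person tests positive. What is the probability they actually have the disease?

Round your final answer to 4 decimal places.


Let D = has disease, + = positive test

Given:
- P(D) = 0.0832 (prevalence)
- P(+|D) = 0.9398 (sensitivity)
- P(-|¬D) = 0.8125 (specificity)
- P(+|¬D) = 0.1875 (false positive rate = 1 - specificity)

Step 1: Find P(+)
P(+) = P(+|D)P(D) + P(+|¬D)P(¬D)
     = 0.9398 × 0.0832 + 0.1875 × 0.9168
     = 0.07819136 + 0.17190000
     = 0.25009136

Step 2: Apply Bayes' theorem for P(D|+)
P(D|+) = P(+|D)P(D) / P(+)
       = 0.07819136 / 0.25009136
       = 0.3127


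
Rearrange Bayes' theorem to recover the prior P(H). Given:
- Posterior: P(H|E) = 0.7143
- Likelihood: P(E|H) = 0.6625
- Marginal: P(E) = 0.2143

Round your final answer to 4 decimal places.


From Bayes' theorem: P(H|E) = P(E|H) × P(H) / P(E)

Rearranging for P(H):
P(H) = P(H|E) × P(E) / P(E|H)
     = 0.7143 × 0.2143 / 0.6625
     = 0.15307449 / 0.6625
     = 0.2311


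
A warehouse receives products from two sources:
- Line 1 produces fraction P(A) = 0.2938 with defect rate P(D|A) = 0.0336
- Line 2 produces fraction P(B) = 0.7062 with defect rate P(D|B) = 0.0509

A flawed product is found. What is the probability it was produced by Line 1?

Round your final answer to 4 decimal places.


Let A = from Line 1, D = flawed

Given:
- P(A) = 0.2938, P(B) = 0.7062
- P(D|A) = 0.0336, P(D|B) = 0.0509

Step 1: Find P(D)
P(D) = P(D|A)P(A) + P(D|B)P(B)
     = 0.0336 × 0.2938 + 0.0509 × 0.7062
     = 0.00987168 + 0.03594558
     = 0.04581726

Step 2: Apply Bayes' theorem
P(A|D) = P(D|A)P(A) / P(D)
       = 0.00987168 / 0.04581726
       = 0.2155


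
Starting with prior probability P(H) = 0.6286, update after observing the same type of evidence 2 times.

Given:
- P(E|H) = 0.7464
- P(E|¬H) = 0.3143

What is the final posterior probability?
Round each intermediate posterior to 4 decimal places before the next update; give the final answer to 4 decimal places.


Sequential Bayesian updating:

Initial prior: P(H) = 0.6286

Update 1:
  P(E) = 0.7464 × 0.6286 + 0.3143 × 0.3714 = 0.46918704 + 0.11673102 = 0.58591806
  P(H|E) = 0.46918704 / 0.58591806 = 0.8008

Update 2:
  P(E) = 0.7464 × 0.8008 + 0.3143 × 0.1992 = 0.59771712 + 0.06260856 = 0.66032568
  P(H|E) = 0.59771712 / 0.66032568 = 0.9052

Final posterior: 0.9052


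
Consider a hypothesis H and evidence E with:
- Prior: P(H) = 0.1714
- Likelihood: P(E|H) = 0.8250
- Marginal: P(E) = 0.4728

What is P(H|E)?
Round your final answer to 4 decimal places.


Using Bayes' theorem:

P(H|E) = P(E|H) × P(H) / P(E)
       = 0.8250 × 0.1714 / 0.4728
       = 0.14140500 / 0.4728
       = 0.2991

The evidence strengthens our belief in H.
Prior: 0.1714 → Posterior: 0.2991


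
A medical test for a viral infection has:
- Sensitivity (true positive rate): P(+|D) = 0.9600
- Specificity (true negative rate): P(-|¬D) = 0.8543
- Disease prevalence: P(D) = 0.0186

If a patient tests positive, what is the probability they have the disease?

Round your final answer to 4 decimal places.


Let D = has disease, + = positive test

Given:
- P(D) = 0.0186 (prevalence)
- P(+|D) = 0.9600 (sensitivity)
- P(-|¬D) = 0.8543 (specificity)
- P(+|¬D) = 0.1457 (false positive rate = 1 - specificity)

Step 1: Find P(+)
P(+) = P(+|D)P(D) + P(+|¬D)P(¬D)
     = 0.9600 × 0.0186 + 0.1457 × 0.9814
     = 0.01785600 + 0.14298998
     = 0.16084598

Step 2: Apply Bayes' theorem for P(D|+)
P(D|+) = P(+|D)P(D) / P(+)
       = 0.01785600 / 0.16084598
       = 0.1110


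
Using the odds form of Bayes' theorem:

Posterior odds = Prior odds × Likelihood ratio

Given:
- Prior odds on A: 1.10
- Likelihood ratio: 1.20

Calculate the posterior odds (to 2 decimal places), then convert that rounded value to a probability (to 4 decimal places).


Step 1: Calculate posterior odds
Posterior odds = Prior odds × LR
               = 1.10 × 1.20
               = 1.32

Step 2: Convert to probability
P(A|E) = Posterior odds / (1 + Posterior odds)
       = 1.32 / (1 + 1.32)
       = 1.32 / 2.32
       = 0.5690

The evidence increased P(A) from 0.5238 to 0.5690.


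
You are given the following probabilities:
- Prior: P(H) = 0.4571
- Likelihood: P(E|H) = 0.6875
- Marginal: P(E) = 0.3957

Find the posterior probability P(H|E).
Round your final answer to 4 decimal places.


Using Bayes' theorem:

P(H|E) = P(E|H) × P(H) / P(E)
       = 0.6875 × 0.4571 / 0.3957
       = 0.31425625 / 0.3957
       = 0.7942

The evidence strengthens our belief in H.
Prior: 0.4571 → Posterior: 0.7942


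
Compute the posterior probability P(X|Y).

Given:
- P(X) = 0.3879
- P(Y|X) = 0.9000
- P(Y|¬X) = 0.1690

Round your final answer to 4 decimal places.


Bayes' theorem: P(X|Y) = P(Y|X) × P(X) / P(Y)

Step 1: Calculate P(Y) using law of total probability
P(Y) = P(Y|X)P(X) + P(Y|¬X)P(¬X)
     = 0.9000 × 0.3879 + 0.1690 × 0.6121
     = 0.34911000 + 0.10344490
     = 0.45255490

Step 2: Apply Bayes' theorem
P(X|Y) = P(Y|X) × P(X) / P(Y)
       = 0.34911000 / 0.45255490
       = 0.7714


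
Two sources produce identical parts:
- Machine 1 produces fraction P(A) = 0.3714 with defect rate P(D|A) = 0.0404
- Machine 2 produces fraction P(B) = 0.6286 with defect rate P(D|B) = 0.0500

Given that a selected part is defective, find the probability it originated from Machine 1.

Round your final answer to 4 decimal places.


Let A = from Machine 1, D = defective

Given:
- P(A) = 0.3714, P(B) = 0.6286
- P(D|A) = 0.0404, P(D|B) = 0.0500

Step 1: Find P(D)
P(D) = P(D|A)P(A) + P(D|B)P(B)
     = 0.0404 × 0.3714 + 0.0500 × 0.6286
     = 0.01500456 + 0.03143000
     = 0.04643456

Step 2: Apply Bayes' theorem
P(A|D) = P(D|A)P(A) / P(D)
       = 0.01500456 / 0.04643456
       = 0.3231


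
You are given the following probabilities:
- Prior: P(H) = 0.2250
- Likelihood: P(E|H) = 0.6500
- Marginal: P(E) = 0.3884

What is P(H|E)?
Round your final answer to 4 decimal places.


Using Bayes' theorem:

P(H|E) = P(E|H) × P(H) / P(E)
       = 0.6500 × 0.2250 / 0.3884
       = 0.14625000 / 0.3884
       = 0.3765

The evidence strengthens our belief in H.
Prior: 0.2250 → Posterior: 0.3765


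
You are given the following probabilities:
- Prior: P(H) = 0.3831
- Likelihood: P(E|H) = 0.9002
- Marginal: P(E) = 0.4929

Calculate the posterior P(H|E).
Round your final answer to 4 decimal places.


Using Bayes' theorem:

P(H|E) = P(E|H) × P(H) / P(E)
       = 0.9002 × 0.3831 / 0.4929
       = 0.34486662 / 0.4929
       = 0.6997

The evidence strengthens our belief in H.
Prior: 0.3831 → Posterior: 0.6997


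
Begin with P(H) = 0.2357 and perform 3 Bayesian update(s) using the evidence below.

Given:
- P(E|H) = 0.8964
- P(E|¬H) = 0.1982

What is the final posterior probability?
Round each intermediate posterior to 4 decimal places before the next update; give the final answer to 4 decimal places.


Sequential Bayesian updating:

Initial prior: P(H) = 0.2357

Update 1:
  P(E) = 0.8964 × 0.2357 + 0.1982 × 0.7643 = 0.21128148 + 0.15148426 = 0.36276574
  P(H|E) = 0.21128148 / 0.36276574 = 0.5824

Update 2:
  P(E) = 0.8964 × 0.5824 + 0.1982 × 0.4176 = 0.52206336 + 0.08276832 = 0.60483168
  P(H|E) = 0.52206336 / 0.60483168 = 0.8632

Update 3:
  P(E) = 0.8964 × 0.8632 + 0.1982 × 0.1368 = 0.77377248 + 0.02711376 = 0.80088624
  P(H|E) = 0.77377248 / 0.80088624 = 0.9661

Final posterior: 0.9661


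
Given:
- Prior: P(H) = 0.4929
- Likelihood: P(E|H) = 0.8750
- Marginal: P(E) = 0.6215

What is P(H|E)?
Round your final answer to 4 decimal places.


Using Bayes' theorem:

P(H|E) = P(E|H) × P(H) / P(E)
       = 0.8750 × 0.4929 / 0.6215
       = 0.43128750 / 0.6215
       = 0.6939

The evidence strengthens our belief in H.
Prior: 0.4929 → Posterior: 0.6939


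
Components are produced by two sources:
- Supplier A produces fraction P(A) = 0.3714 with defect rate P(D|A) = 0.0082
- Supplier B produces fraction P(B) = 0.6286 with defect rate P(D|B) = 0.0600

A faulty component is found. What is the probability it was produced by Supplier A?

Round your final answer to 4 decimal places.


Let A = from Supplier A, D = faulty

Given:
- P(A) = 0.3714, P(B) = 0.6286
- P(D|A) = 0.0082, P(D|B) = 0.0600

Step 1: Find P(D)
P(D) = P(D|A)P(A) + P(D|B)P(B)
     = 0.0082 × 0.3714 + 0.0600 × 0.6286
     = 0.00304548 + 0.03771600
     = 0.04076148

Step 2: Apply Bayes' theorem
P(A|D) = P(D|A)P(A) / P(D)
       = 0.00304548 / 0.04076148
       = 0.0747


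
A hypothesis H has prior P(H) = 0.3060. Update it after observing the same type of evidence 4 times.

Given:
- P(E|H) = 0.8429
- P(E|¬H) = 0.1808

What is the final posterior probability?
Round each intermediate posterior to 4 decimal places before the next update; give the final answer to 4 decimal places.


Sequential Bayesian updating:

Initial prior: P(H) = 0.3060

Update 1:
  P(E) = 0.8429 × 0.3060 + 0.1808 × 0.6940 = 0.25792740 + 0.12547520 = 0.38340260
  P(H|E) = 0.25792740 / 0.38340260 = 0.6727

Update 2:
  P(E) = 0.8429 × 0.6727 + 0.1808 × 0.3273 = 0.56701883 + 0.05917584 = 0.62619467
  P(H|E) = 0.56701883 / 0.62619467 = 0.9055

Update 3:
  P(E) = 0.8429 × 0.9055 + 0.1808 × 0.0945 = 0.76324595 + 0.01708560 = 0.78033155
  P(H|E) = 0.76324595 / 0.78033155 = 0.9781

Update 4:
  P(E) = 0.8429 × 0.9781 + 0.1808 × 0.0219 = 0.82444049 + 0.00395952 = 0.82840001
  P(H|E) = 0.82444049 / 0.82840001 = 0.9952

Final posterior: 0.9952


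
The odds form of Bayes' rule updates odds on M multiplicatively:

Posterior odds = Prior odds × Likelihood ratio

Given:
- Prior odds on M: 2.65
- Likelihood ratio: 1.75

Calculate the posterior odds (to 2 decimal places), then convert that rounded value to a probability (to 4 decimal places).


Step 1: Calculate posterior odds
Posterior odds = Prior odds × LR
               = 2.65 × 1.75
               = 4.64

Step 2: Convert to probability
P(M|E) = Posterior odds / (1 + Posterior odds)
       = 4.64 / (1 + 4.64)
       = 4.64 / 5.64
       = 0.8227

The evidence increased P(M) from 0.7260 to 0.8227.


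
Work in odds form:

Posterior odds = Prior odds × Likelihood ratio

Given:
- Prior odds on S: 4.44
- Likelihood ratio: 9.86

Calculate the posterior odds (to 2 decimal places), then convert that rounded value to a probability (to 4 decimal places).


Step 1: Calculate posterior odds
Posterior odds = Prior odds × LR
               = 4.44 × 9.86
               = 43.78

Step 2: Convert to probability
P(S|E) = Posterior odds / (1 + Posterior odds)
       = 43.78 / (1 + 43.78)
       = 43.78 / 44.78
       = 0.9777

The evidence increased P(S) from 0.8162 to 0.9777.


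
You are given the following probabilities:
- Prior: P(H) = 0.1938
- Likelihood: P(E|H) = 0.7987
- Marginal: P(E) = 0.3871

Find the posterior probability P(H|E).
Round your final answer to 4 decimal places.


Using Bayes' theorem:

P(H|E) = P(E|H) × P(H) / P(E)
       = 0.7987 × 0.1938 / 0.3871
       = 0.15478806 / 0.3871
       = 0.3999

The evidence strengthens our belief in H.
Prior: 0.1938 → Posterior: 0.3999


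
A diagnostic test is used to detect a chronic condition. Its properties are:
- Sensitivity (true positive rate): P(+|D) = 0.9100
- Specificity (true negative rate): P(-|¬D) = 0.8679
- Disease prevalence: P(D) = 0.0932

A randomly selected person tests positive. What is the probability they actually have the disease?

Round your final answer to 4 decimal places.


Let D = has disease, + = positive test

Given:
- P(D) = 0.0932 (prevalence)
- P(+|D) = 0.9100 (sensitivity)
- P(-|¬D) = 0.8679 (specificity)
- P(+|¬D) = 0.1321 (false positive rate = 1 - specificity)

Step 1: Find P(+)
P(+) = P(+|D)P(D) + P(+|¬D)P(¬D)
     = 0.9100 × 0.0932 + 0.1321 × 0.9068
     = 0.08481200 + 0.11978828
     = 0.20460028

Step 2: Apply Bayes' theorem for P(D|+)
P(D|+) = P(+|D)P(D) / P(+)
       = 0.08481200 / 0.20460028
       = 0.4145


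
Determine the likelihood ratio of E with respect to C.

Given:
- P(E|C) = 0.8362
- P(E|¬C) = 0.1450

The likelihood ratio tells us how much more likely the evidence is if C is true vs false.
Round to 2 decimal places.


Likelihood Ratio (LR) = P(E|C) / P(E|¬C)

LR = 0.8362 / 0.1450
   = 5.77

The evidence is 5.77 times more likely if C is true than if C is false.
Since LR > 1, the evidence supports C over ¬C.


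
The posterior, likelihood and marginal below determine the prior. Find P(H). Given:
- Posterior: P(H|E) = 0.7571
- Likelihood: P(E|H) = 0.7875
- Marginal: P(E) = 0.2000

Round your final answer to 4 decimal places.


From Bayes' theorem: P(H|E) = P(E|H) × P(H) / P(E)

Rearranging for P(H):
P(H) = P(H|E) × P(E) / P(E|H)
     = 0.7571 × 0.2000 / 0.7875
     = 0.15142000 / 0.7875
     = 0.1923


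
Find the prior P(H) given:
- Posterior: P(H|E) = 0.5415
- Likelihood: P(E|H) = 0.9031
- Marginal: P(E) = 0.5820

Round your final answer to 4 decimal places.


From Bayes' theorem: P(H|E) = P(E|H) × P(H) / P(E)

Rearranging for P(H):
P(H) = P(H|E) × P(E) / P(E|H)
     = 0.5415 × 0.5820 / 0.9031
     = 0.31515300 / 0.9031
     = 0.3490


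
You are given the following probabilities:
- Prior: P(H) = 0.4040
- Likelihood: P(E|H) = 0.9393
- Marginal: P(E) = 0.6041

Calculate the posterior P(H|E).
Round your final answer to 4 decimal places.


Using Bayes' theorem:

P(H|E) = P(E|H) × P(H) / P(E)
       = 0.9393 × 0.4040 / 0.6041
       = 0.37947720 / 0.6041
       = 0.6282

The evidence strengthens our belief in H.
Prior: 0.4040 → Posterior: 0.6282


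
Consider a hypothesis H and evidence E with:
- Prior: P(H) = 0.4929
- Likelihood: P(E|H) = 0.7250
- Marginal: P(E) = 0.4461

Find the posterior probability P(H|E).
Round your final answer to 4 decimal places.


Using Bayes' theorem:

P(H|E) = P(E|H) × P(H) / P(E)
       = 0.7250 × 0.4929 / 0.4461
       = 0.35735250 / 0.4461
       = 0.8011

The evidence strengthens our belief in H.
Prior: 0.4929 → Posterior: 0.8011


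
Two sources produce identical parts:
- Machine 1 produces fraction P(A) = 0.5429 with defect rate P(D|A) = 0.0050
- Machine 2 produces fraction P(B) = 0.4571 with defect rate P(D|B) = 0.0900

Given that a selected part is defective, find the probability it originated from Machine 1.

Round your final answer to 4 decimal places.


Let A = from Machine 1, D = defective

Given:
- P(A) = 0.5429, P(B) = 0.4571
- P(D|A) = 0.0050, P(D|B) = 0.0900

Step 1: Find P(D)
P(D) = P(D|A)P(A) + P(D|B)P(B)
     = 0.0050 × 0.5429 + 0.0900 × 0.4571
     = 0.00271450 + 0.04113900
     = 0.04385350

Step 2: Apply Bayes' theorem
P(A|D) = P(D|A)P(A) / P(D)
       = 0.00271450 / 0.04385350
       = 0.0619


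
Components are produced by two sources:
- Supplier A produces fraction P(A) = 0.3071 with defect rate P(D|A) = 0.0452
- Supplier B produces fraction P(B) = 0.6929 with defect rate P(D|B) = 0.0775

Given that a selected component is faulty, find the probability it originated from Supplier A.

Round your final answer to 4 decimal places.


Let A = from Supplier A, D = faulty

Given:
- P(A) = 0.3071, P(B) = 0.6929
- P(D|A) = 0.0452, P(D|B) = 0.0775

Step 1: Find P(D)
P(D) = P(D|A)P(A) + P(D|B)P(B)
     = 0.0452 × 0.3071 + 0.0775 × 0.6929
     = 0.01388092 + 0.05369975
     = 0.06758067

Step 2: Apply Bayes' theorem
P(A|D) = P(D|A)P(A) / P(D)
       = 0.01388092 / 0.06758067
       = 0.2054


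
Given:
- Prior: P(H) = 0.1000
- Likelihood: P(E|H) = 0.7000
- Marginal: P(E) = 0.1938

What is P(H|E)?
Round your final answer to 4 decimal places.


Using Bayes' theorem:

P(H|E) = P(E|H) × P(H) / P(E)
       = 0.7000 × 0.1000 / 0.1938
       = 0.07000000 / 0.1938
       = 0.3612

The evidence strengthens our belief in H.
Prior: 0.1000 → Posterior: 0.3612


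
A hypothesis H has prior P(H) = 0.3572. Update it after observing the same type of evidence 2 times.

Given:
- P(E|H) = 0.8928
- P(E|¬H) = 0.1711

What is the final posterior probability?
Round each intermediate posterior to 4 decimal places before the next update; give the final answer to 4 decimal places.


Sequential Bayesian updating:

Initial prior: P(H) = 0.3572

Update 1:
  P(E) = 0.8928 × 0.3572 + 0.1711 × 0.6428 = 0.31890816 + 0.10998308 = 0.42889124
  P(H|E) = 0.31890816 / 0.42889124 = 0.7436

Update 2:
  P(E) = 0.8928 × 0.7436 + 0.1711 × 0.2564 = 0.66388608 + 0.04387004 = 0.70775612
  P(H|E) = 0.66388608 / 0.70775612 = 0.9380

Final posterior: 0.9380


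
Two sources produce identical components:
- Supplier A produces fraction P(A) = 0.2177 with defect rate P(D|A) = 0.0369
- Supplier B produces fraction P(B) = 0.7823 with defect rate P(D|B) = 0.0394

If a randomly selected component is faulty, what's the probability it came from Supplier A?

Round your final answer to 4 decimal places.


Let A = from Supplier A, D = faulty

Given:
- P(A) = 0.2177, P(B) = 0.7823
- P(D|A) = 0.0369, P(D|B) = 0.0394

Step 1: Find P(D)
P(D) = P(D|A)P(A) + P(D|B)P(B)
     = 0.0369 × 0.2177 + 0.0394 × 0.7823
     = 0.00803313 + 0.03082262
     = 0.03885575

Step 2: Apply Bayes' theorem
P(A|D) = P(D|A)P(A) / P(D)
       = 0.00803313 / 0.03885575
       = 0.2067


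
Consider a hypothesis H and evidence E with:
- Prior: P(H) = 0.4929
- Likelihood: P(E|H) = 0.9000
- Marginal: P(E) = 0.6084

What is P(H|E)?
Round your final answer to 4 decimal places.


Using Bayes' theorem:

P(H|E) = P(E|H) × P(H) / P(E)
       = 0.9000 × 0.4929 / 0.6084
       = 0.44361000 / 0.6084
       = 0.7291

The evidence strengthens our belief in H.
Prior: 0.4929 → Posterior: 0.7291


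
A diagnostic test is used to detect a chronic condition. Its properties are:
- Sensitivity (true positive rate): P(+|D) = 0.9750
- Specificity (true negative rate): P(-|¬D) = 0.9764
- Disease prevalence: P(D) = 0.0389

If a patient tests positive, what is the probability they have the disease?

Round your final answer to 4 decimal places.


Let D = has disease, + = positive test

Given:
- P(D) = 0.0389 (prevalence)
- P(+|D) = 0.9750 (sensitivity)
- P(-|¬D) = 0.9764 (specificity)
- P(+|¬D) = 0.0236 (false positive rate = 1 - specificity)

Step 1: Find P(+)
P(+) = P(+|D)P(D) + P(+|¬D)P(¬D)
     = 0.9750 × 0.0389 + 0.0236 × 0.9611
     = 0.03792750 + 0.02268196
     = 0.06060946

Step 2: Apply Bayes' theorem for P(D|+)
P(D|+) = P(+|D)P(D) / P(+)
       = 0.03792750 / 0.06060946
       = 0.6258


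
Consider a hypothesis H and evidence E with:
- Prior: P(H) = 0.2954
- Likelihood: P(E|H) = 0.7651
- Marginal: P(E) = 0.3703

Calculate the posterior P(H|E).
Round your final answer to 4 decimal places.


Using Bayes' theorem:

P(H|E) = P(E|H) × P(H) / P(E)
       = 0.7651 × 0.2954 / 0.3703
       = 0.22601054 / 0.3703
       = 0.6103

The evidence strengthens our belief in H.
Prior: 0.2954 → Posterior: 0.6103


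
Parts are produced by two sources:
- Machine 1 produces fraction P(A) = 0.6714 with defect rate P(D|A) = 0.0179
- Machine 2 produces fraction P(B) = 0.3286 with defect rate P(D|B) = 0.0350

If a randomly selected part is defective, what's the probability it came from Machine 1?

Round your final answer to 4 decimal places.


Let A = from Machine 1, D = defective

Given:
- P(A) = 0.6714, P(B) = 0.3286
- P(D|A) = 0.0179, P(D|B) = 0.0350

Step 1: Find P(D)
P(D) = P(D|A)P(A) + P(D|B)P(B)
     = 0.0179 × 0.6714 + 0.0350 × 0.3286
     = 0.01201806 + 0.01150100
     = 0.02351906

Step 2: Apply Bayes' theorem
P(A|D) = P(D|A)P(A) / P(D)
       = 0.01201806 / 0.02351906
       = 0.5110


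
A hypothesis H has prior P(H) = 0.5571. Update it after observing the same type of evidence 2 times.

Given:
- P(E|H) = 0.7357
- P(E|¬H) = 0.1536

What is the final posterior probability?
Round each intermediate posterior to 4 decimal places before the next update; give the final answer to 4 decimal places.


Sequential Bayesian updating:

Initial prior: P(H) = 0.5571

Update 1:
  P(E) = 0.7357 × 0.5571 + 0.1536 × 0.4429 = 0.40985847 + 0.06802944 = 0.47788791
  P(H|E) = 0.40985847 / 0.47788791 = 0.8576

Update 2:
  P(E) = 0.7357 × 0.8576 + 0.1536 × 0.1424 = 0.63093632 + 0.02187264 = 0.65280896
  P(H|E) = 0.63093632 / 0.65280896 = 0.9665

Final posterior: 0.9665


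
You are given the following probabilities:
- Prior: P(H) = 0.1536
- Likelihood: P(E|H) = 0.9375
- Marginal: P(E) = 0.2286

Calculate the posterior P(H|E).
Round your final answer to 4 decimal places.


Using Bayes' theorem:

P(H|E) = P(E|H) × P(H) / P(E)
       = 0.9375 × 0.1536 / 0.2286
       = 0.14400000 / 0.2286
       = 0.6299

The evidence strengthens our belief in H.
Prior: 0.1536 → Posterior: 0.6299


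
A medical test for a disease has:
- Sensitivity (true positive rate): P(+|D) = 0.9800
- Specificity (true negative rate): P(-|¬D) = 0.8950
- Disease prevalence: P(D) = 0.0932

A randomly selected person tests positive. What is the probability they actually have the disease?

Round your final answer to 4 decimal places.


Let D = has disease, + = positive test

Given:
- P(D) = 0.0932 (prevalence)
- P(+|D) = 0.9800 (sensitivity)
- P(-|¬D) = 0.8950 (specificity)
- P(+|¬D) = 0.1050 (false positive rate = 1 - specificity)

Step 1: Find P(+)
P(+) = P(+|D)P(D) + P(+|¬D)P(¬D)
     = 0.9800 × 0.0932 + 0.1050 × 0.9068
     = 0.09133600 + 0.09521400
     = 0.18655000

Step 2: Apply Bayes' theorem for P(D|+)
P(D|+) = P(+|D)P(D) / P(+)
       = 0.09133600 / 0.18655000
       = 0.4896


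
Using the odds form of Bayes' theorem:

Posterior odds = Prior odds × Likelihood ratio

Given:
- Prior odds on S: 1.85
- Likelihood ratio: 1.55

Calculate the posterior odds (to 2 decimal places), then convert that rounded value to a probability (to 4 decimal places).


Step 1: Calculate posterior odds
Posterior odds = Prior odds × LR
               = 1.85 × 1.55
               = 2.87

Step 2: Convert to probability
P(S|E) = Posterior odds / (1 + Posterior odds)
       = 2.87 / (1 + 2.87)
       = 2.87 / 3.87
       = 0.7416

The evidence increased P(S) from 0.6491 to 0.7416.


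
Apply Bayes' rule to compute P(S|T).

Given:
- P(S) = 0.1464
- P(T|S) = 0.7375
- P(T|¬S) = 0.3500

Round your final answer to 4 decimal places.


Bayes' theorem: P(S|T) = P(T|S) × P(S) / P(T)

Step 1: Calculate P(T) using law of total probability
P(T) = P(T|S)P(S) + P(T|¬S)P(¬S)
     = 0.7375 × 0.1464 + 0.3500 × 0.8536
     = 0.10797000 + 0.29876000
     = 0.40673000

Step 2: Apply Bayes' theorem
P(S|T) = P(T|S) × P(S) / P(T)
       = 0.10797000 / 0.40673000
       = 0.2655


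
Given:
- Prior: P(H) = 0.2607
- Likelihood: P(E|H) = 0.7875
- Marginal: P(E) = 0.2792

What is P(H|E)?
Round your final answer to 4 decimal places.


Using Bayes' theorem:

P(H|E) = P(E|H) × P(H) / P(E)
       = 0.7875 × 0.2607 / 0.2792
       = 0.20530125 / 0.2792
       = 0.7353

The evidence strengthens our belief in H.
Prior: 0.2607 → Posterior: 0.7353


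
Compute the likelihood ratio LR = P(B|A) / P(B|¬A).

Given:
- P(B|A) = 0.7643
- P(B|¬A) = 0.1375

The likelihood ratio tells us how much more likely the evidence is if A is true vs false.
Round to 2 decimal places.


Likelihood Ratio (LR) = P(B|A) / P(B|¬A)

LR = 0.7643 / 0.1375
   = 5.56

The evidence is 5.56 times more likely if A is true than if A is false.
Because LR exceeds 1, B is evidence for A.


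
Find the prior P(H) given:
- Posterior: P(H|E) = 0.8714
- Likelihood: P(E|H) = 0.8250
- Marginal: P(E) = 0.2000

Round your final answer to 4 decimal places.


From Bayes' theorem: P(H|E) = P(E|H) × P(H) / P(E)

Rearranging for P(H):
P(H) = P(H|E) × P(E) / P(E|H)
     = 0.8714 × 0.2000 / 0.8250
     = 0.17428000 / 0.8250
     = 0.2112


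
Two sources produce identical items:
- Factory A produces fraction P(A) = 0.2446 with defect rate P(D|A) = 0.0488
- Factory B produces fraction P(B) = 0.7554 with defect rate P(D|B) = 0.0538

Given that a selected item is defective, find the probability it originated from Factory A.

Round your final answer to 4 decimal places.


Let A = from Factory A, D = defective

Given:
- P(A) = 0.2446, P(B) = 0.7554
- P(D|A) = 0.0488, P(D|B) = 0.0538

Step 1: Find P(D)
P(D) = P(D|A)P(A) + P(D|B)P(B)
     = 0.0488 × 0.2446 + 0.0538 × 0.7554
     = 0.01193648 + 0.04064052
     = 0.05257700

Step 2: Apply Bayes' theorem
P(A|D) = P(D|A)P(A) / P(D)
       = 0.01193648 / 0.05257700
       = 0.2270


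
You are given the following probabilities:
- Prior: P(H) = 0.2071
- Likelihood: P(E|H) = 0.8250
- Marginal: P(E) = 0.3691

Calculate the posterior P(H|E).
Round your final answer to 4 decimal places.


Using Bayes' theorem:

P(H|E) = P(E|H) × P(H) / P(E)
       = 0.8250 × 0.2071 / 0.3691
       = 0.17085750 / 0.3691
       = 0.4629

The evidence strengthens our belief in H.
Prior: 0.2071 → Posterior: 0.4629


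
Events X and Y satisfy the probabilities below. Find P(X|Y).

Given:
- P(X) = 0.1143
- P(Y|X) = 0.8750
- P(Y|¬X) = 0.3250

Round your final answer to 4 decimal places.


Bayes' theorem: P(X|Y) = P(Y|X) × P(X) / P(Y)

Step 1: Calculate P(Y) using law of total probability
P(Y) = P(Y|X)P(X) + P(Y|¬X)P(¬X)
     = 0.8750 × 0.1143 + 0.3250 × 0.8857
     = 0.10001250 + 0.28785250
     = 0.38786500

Step 2: Apply Bayes' theorem
P(X|Y) = P(Y|X) × P(X) / P(Y)
       = 0.10001250 / 0.38786500
       = 0.2579


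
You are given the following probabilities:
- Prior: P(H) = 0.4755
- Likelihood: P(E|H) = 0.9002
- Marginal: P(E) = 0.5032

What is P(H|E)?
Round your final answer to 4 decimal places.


Using Bayes' theorem:

P(H|E) = P(E|H) × P(H) / P(E)
       = 0.9002 × 0.4755 / 0.5032
       = 0.42804510 / 0.5032
       = 0.8506

The evidence strengthens our belief in H.
Prior: 0.4755 → Posterior: 0.8506


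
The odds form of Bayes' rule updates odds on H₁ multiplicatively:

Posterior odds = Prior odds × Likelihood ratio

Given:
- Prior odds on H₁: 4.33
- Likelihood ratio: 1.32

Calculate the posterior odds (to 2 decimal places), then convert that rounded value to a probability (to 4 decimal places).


Step 1: Calculate posterior odds
Posterior odds = Prior odds × LR
               = 4.33 × 1.32
               = 5.72

Step 2: Convert to probability
P(H₁|E) = Posterior odds / (1 + Posterior odds)
       = 5.72 / (1 + 5.72)
       = 5.72 / 6.72
       = 0.8512

The evidence increased P(H₁) from 0.8124 to 0.8512.


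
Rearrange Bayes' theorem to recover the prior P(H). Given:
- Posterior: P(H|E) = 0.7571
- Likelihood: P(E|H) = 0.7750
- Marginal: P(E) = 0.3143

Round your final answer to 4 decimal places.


From Bayes' theorem: P(H|E) = P(E|H) × P(H) / P(E)

Rearranging for P(H):
P(H) = P(H|E) × P(E) / P(E|H)
     = 0.7571 × 0.3143 / 0.7750
     = 0.23795653 / 0.7750
     = 0.3070


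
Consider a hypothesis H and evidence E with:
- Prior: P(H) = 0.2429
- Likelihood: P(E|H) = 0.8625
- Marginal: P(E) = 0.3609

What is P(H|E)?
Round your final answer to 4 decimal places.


Using Bayes' theorem:

P(H|E) = P(E|H) × P(H) / P(E)
       = 0.8625 × 0.2429 / 0.3609
       = 0.20950125 / 0.3609
       = 0.5805

The evidence strengthens our belief in H.
Prior: 0.2429 → Posterior: 0.5805


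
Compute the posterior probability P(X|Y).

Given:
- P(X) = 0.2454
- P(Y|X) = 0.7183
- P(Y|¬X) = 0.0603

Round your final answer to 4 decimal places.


Bayes' theorem: P(X|Y) = P(Y|X) × P(X) / P(Y)

Step 1: Calculate P(Y) using law of total probability
P(Y) = P(Y|X)P(X) + P(Y|¬X)P(¬X)
     = 0.7183 × 0.2454 + 0.0603 × 0.7546
     = 0.17627082 + 0.04550238
     = 0.22177320

Step 2: Apply Bayes' theorem
P(X|Y) = P(Y|X) × P(X) / P(Y)
       = 0.17627082 / 0.22177320
       = 0.7948


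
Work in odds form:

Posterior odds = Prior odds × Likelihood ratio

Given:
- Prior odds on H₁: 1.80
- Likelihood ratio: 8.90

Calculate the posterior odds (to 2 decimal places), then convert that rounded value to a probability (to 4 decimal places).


Step 1: Calculate posterior odds
Posterior odds = Prior odds × LR
               = 1.80 × 8.90
               = 16.02

Step 2: Convert to probability
P(H₁|E) = Posterior odds / (1 + Posterior odds)
       = 16.02 / (1 + 16.02)
       = 16.02 / 17.02
       = 0.9412

The evidence increased P(H₁) from 0.6429 to 0.9412.


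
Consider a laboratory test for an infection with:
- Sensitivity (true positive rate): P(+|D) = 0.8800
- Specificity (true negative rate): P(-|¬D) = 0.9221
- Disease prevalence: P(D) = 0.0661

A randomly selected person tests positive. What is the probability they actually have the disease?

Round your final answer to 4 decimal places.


Let D = has disease, + = positive test

Given:
- P(D) = 0.0661 (prevalence)
- P(+|D) = 0.8800 (sensitivity)
- P(-|¬D) = 0.9221 (specificity)
- P(+|¬D) = 0.0779 (false positive rate = 1 - specificity)

Step 1: Find P(+)
P(+) = P(+|D)P(D) + P(+|¬D)P(¬D)
     = 0.8800 × 0.0661 + 0.0779 × 0.9339
     = 0.05816800 + 0.07275081
     = 0.13091881

Step 2: Apply Bayes' theorem for P(D|+)
P(D|+) = P(+|D)P(D) / P(+)
       = 0.05816800 / 0.13091881
       = 0.4443


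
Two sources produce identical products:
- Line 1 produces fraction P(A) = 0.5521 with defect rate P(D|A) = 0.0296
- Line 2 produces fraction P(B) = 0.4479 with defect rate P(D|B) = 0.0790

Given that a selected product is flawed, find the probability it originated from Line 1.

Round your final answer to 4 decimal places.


Let A = from Line 1, D = flawed

Given:
- P(A) = 0.5521, P(B) = 0.4479
- P(D|A) = 0.0296, P(D|B) = 0.0790

Step 1: Find P(D)
P(D) = P(D|A)P(A) + P(D|B)P(B)
     = 0.0296 × 0.5521 + 0.0790 × 0.4479
     = 0.01634216 + 0.03538410
     = 0.05172626

Step 2: Apply Bayes' theorem
P(A|D) = P(D|A)P(A) / P(D)
       = 0.01634216 / 0.05172626
       = 0.3159


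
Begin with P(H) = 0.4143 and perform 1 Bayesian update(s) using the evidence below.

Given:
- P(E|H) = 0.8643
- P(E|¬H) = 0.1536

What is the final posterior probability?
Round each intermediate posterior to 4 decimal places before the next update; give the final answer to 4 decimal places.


Sequential Bayesian updating:

Initial prior: P(H) = 0.4143

Update 1:
  P(E) = 0.8643 × 0.4143 + 0.1536 × 0.5857 = 0.35807949 + 0.08996352 = 0.44804301
  P(H|E) = 0.35807949 / 0.44804301 = 0.7992

Final posterior: 0.7992


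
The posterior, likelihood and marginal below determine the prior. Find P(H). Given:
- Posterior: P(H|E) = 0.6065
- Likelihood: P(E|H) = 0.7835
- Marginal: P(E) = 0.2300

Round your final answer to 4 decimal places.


From Bayes' theorem: P(H|E) = P(E|H) × P(H) / P(E)

Rearranging for P(H):
P(H) = P(H|E) × P(E) / P(E|H)
     = 0.6065 × 0.2300 / 0.7835
     = 0.13949500 / 0.7835
     = 0.1780
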